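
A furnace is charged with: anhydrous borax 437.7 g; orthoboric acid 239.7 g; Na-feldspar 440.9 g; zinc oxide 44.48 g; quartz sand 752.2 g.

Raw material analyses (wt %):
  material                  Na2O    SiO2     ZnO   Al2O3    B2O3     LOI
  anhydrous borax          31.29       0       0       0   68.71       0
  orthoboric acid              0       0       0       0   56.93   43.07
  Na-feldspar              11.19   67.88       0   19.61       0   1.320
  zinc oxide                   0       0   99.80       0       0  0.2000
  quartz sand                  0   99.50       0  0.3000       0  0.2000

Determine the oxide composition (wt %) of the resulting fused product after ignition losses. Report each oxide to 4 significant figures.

Glass mass = 1804 g (batch 1915 − LOI 110.7).
Composition: Na2O 10.32%, SiO2 58.07%, ZnO 2.460%, Al2O3 4.917%, B2O3 24.23%

The working math keeps exact precision through the solve — intermediates are printed rounded to four significant figures between the steps. Exactly one rounding lands on each reported result — derived quantities (totals, yield, five oxide percentages, LOI, glass mass) are rebuilt at exact precision using the weight values on 1804 g of glass, exactly as printed in the question or the answer.
Delivered oxide masses:
  Na2O: 437.7·0.3129 + 440.9·0.1119 = 186.3 g
  SiO2: 440.9·0.6788 + 752.2·0.9950 = 1048 g
  ZnO: 44.48·0.9980 = 44.39 g
  Al2O3: 440.9·0.1961 + 752.2·0.003000 = 88.72 g
  B2O3: 437.7·0.6871 + 239.7·0.5693 = 437.2 g
LOI: 239.7·0.4307 + 440.9·0.01320 + 44.48·0.002000 + 752.2·0.002000 = 110.7 g
Net of LOI, the glass mass = 1915 − 110.7 = 1804 g (= the summed oxide contributions)
wt %: oxide over glass, times 100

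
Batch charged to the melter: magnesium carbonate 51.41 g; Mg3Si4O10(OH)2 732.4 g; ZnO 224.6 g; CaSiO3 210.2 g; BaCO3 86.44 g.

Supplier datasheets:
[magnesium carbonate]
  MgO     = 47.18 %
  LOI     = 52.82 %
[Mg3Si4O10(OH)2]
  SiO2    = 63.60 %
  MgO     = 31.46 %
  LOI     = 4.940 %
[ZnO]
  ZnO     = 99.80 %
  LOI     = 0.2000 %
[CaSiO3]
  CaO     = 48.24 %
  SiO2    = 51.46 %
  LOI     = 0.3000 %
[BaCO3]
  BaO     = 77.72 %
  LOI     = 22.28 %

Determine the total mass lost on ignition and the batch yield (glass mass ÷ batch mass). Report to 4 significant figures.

Intermediates are printed, rounded to 4 significant figures, in the printout; the working math keeps exact precision through the solve; each reported value sees exactly one rounding — the derived quantities, which include totals, ignition loss, net glass mass, yield, five oxide percentages, are recomputed in exact precision, precisely as stated by problem or answer, from the batch weights for 1221 g of glass.
Ignition loss by material:
  magnesium carbonate: 51.41 × 0.5282 = 27.15 g
  Mg3Si4O10(OH)2: 732.4 × 0.04940 = 36.18 g
  ZnO: 224.6 × 0.002000 = 0.4492 g
  CaSiO3: 210.2 × 0.003000 = 0.6306 g
  BaCO3: 86.44 × 0.2228 = 19.26 g
Total LOI = 83.67 g
Glass = batch − LOI = 1305 − 83.67 = 1221 g

LOI loss = 83.67 g; glass = 1221 g; yield = 93.59%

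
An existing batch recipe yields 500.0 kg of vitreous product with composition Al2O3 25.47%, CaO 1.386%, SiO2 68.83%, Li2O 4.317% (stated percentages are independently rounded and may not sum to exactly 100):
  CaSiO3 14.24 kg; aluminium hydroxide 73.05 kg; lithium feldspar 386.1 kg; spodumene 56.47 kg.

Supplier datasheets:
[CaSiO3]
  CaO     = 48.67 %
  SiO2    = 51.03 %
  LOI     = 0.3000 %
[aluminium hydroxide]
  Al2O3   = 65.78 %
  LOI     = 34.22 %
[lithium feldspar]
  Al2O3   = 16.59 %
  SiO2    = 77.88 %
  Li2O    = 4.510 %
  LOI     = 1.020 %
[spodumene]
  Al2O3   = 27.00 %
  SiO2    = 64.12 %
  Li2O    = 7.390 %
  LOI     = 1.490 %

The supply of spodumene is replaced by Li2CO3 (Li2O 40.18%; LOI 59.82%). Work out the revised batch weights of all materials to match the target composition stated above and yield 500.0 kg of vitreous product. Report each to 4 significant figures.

In-progress results are displayed rounded off to 4 significant figures on the page — full precision is maintained in all steps — exactly one rounding goes into each reported number; the derived quantities (the yield, four oxide percentages, ignition loss, glass mass, totals) are computed using the weight values at 500.0 kg of glass in full precision, exactly as shown in question or answer.
Oxide-by-oxide targets in 500.0 kg vitreous product:
  Al2O3: 25.47% × 500.0 = 127.4 kg
  CaO: 1.386% × 500.0 = 6.930 kg
  SiO2: 68.83% × 500.0 = 344.2 kg
  Li2O: 4.317% × 500.0 = 21.58 kg
Verifying the oxide balance on the weights just shown, per the basis as stated (each sum matches its target mass given rounding of the digits):
  Al2O3: 84.50·0.6578 + 432.6·0.1659 = 127.4 kg (target 127.4 kg)
  CaO: 14.24·0.4867 = 6.931 kg (target 6.930 kg)
  SiO2: 14.24·0.5103 + 432.6·0.7788 = 344.2 kg (target 344.2 kg)
  Li2O: 432.6·0.04510 + 5.167·0.4018 = 21.59 kg (target 21.58 kg)
Mass balance on the glass: the batch minus its LOI: 500.0 kg (targets for the oxides total 500.0 kg; with the basis standing at 500.0 kg — deltas are rounding alone).
Total batch = Σ batch = 536.5 kg; ignition loss, Σ(batch × LOI) = 36.46 kg; the yield ratio, glass ÷ batch: 93.20%.

Revised batch per 500.0 kg vitreous product:
  CaSiO3: 14.24 kg
  aluminium hydroxide: 84.50 kg
  lithium feldspar: 432.6 kg
  Li2CO3: 5.167 kg
Total batch = 536.5 kg; LOI loss = 36.46 kg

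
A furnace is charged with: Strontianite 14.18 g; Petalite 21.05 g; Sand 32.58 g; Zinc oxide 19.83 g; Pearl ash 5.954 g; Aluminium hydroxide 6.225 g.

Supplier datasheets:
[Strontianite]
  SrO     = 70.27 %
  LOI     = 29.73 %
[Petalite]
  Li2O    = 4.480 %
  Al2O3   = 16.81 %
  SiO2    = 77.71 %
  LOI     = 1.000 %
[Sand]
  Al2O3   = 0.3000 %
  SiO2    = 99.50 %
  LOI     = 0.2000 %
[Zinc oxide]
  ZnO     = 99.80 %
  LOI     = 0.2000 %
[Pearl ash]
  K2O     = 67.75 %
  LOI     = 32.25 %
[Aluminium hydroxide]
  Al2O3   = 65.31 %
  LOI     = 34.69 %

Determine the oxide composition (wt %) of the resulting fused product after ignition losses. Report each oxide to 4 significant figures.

Glass mass = 91.21 g (batch 99.82 − LOI 8.611).
Composition: ZnO 21.70%, SrO 10.92%, Li2O 1.034%, K2O 4.423%, Al2O3 8.444%, SiO2 53.48%

Each numeric step runs at full float precision throughout; working values are displayed, rounded to four significant figures, in the working; a single rounding completes each reported number — derived quantities, which include glass mass, six oxide percentages, totals, the yield, LOI, are recomputed at exact precision, precisely as stated by the question or the answer, from the batch weights at 91.21 g of glass.
Delivered oxide masses:
  ZnO: 19.83·0.9980 = 19.79 g
  SrO: 14.18·0.7027 = 9.964 g
  Li2O: 21.05·0.04480 = 0.9430 g
  K2O: 5.954·0.6775 = 4.034 g
  Al2O3: 21.05·0.1681 + 32.58·0.003000 + 6.225·0.6531 = 7.702 g
  SiO2: 21.05·0.7771 + 32.58·0.9950 = 48.78 g
LOI: 14.18·0.2973 + 21.05·0.01000 + 32.58·0.002000 + 19.83·0.002000 + 5.954·0.3225 + 6.225·0.3469 = 8.611 g
Glass mass = batch − LOI = 99.82 − 8.611 = 91.21 g (= Σ oxide masses)
wt % = 100 × oxide mass / glass mass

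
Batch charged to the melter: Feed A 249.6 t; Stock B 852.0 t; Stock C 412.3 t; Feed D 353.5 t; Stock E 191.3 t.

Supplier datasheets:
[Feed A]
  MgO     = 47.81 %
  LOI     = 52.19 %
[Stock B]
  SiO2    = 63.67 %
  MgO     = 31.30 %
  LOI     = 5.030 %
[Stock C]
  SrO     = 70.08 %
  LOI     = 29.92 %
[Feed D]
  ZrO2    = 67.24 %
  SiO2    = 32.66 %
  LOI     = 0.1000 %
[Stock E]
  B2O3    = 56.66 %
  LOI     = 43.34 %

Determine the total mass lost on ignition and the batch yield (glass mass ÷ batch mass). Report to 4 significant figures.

LOI loss = 379.7 t; glass = 1679 t; yield = 81.55%

The whole derivation carries full float precision in all steps. Working values appear rounded to 4 significant digits within the worked lines. A single rounding produces each reported number — the derived quantities, including LOI, net glass mass, totals, yield, the five compositions, are rebuilt starting from the weights per 1679 t of glass at full float precision as given in question or answer.
Each material's LOI contribution:
  Feed A: 249.6 × 0.5219 = 130.3 t
  Stock B: 852.0 × 0.05030 = 42.86 t
  Stock C: 412.3 × 0.2992 = 123.4 t
  Feed D: 353.5 × 0.001000 = 0.3535 t
  Stock E: 191.3 × 0.4334 = 82.91 t
Total LOI = 379.7 t
Glass = batch − LOI = 2059 − 379.7 = 1679 t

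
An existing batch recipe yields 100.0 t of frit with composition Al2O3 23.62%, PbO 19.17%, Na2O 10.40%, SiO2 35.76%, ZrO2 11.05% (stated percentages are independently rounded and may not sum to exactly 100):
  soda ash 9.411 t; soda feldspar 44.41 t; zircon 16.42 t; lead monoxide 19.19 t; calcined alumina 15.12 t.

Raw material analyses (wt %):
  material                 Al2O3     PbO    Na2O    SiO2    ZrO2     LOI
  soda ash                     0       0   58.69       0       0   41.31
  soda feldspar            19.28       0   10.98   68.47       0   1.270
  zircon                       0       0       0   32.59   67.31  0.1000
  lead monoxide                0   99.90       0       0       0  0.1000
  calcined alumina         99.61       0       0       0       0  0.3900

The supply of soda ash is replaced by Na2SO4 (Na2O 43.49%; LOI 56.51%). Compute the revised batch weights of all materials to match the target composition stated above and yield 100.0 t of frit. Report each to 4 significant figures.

Revised batch per 100.0 t frit:
  Na2SO4: 12.70 t
  soda feldspar: 44.41 t
  zircon: 16.42 t
  lead monoxide: 19.19 t
  calcined alumina: 15.12 t
Total batch = 107.8 t; LOI loss = 7.835 t

Mid-chain values are displayed (rounded to 4 significant figures) alongside each step — each numeric step maintains full float precision through every step. Exactly one rounding lands on every reported number; all derived quantities are recomputed at full precision (yield, the totals, net glass mass, LOI, five oxide percentages) from the weighed amounts on 100.0 t of glass as they appear in the problem or answer text.
The oxide mass targets at 100.0 t frit:
  Al2O3: 23.62% × 100.0 = 23.62 t
  PbO: 19.17% × 100.0 = 19.17 t
  Na2O: 10.40% × 100.0 = 10.40 t
  SiO2: 35.76% × 100.0 = 35.76 t
  ZrO2: 11.05% × 100.0 = 11.05 t
Balance tally, oxide-wise, using the reported weights, per the basis as stated (delivered sums recover each target up to rounding of the answer):
  Al2O3: 44.41·0.1928 + 15.12·0.9961 = 23.62 t (target 23.62 t)
  PbO: 19.19·0.9990 = 19.17 t (target 19.17 t)
  Na2O: 12.70·0.4349 + 44.41·0.1098 = 10.40 t (target 10.40 t)
  SiO2: 44.41·0.6847 + 16.42·0.3259 = 35.76 t (target 35.76 t)
  ZrO2: 16.42·0.6731 = 11.05 t (target 11.05 t)
The glass-mass cross-check: whole batch net of LOI = 100.0 t (the Σ of target masses is 100.0 t; with the basis standing at 100.0 t — a pure rounding effect).
Adding the batch up: Σ batch = 107.8 t; loss to ignition Σ batch·LOI = 7.835 t; glass ÷ batch gives a yield of 92.73%.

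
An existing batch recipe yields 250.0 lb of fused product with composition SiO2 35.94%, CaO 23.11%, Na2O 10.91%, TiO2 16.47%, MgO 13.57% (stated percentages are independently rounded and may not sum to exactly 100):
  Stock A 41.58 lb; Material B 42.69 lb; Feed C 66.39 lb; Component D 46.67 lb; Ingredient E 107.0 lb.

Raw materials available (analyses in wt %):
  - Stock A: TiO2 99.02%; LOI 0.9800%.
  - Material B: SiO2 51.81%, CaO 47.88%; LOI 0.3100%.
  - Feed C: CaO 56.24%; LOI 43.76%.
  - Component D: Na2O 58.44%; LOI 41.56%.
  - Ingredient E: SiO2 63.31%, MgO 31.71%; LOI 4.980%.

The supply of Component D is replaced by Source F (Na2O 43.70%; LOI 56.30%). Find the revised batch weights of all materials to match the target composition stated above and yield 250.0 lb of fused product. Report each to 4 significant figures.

Revised batch per 250.0 lb fused product:
  Stock A: 41.58 lb
  Material B: 42.69 lb
  Feed C: 66.39 lb
  Source F: 62.41 lb
  Ingredient E: 107.0 lb
Total batch = 320.1 lb; LOI loss = 70.06 lb

Full precision is held end to end. Mid-chain values are printed (rounded to 4 significant figures) across the worked steps; each reported figure is rounded exactly once. Derived quantities are computed at exact precision (five oxide percentages, yield, the totals, glass mass, LOI) using the weight values on 250.0 lb of glass, as written in the question or the answer.
Target masses of each oxide per 250.0 lb fused product:
  SiO2: 35.94% × 250.0 = 89.85 lb
  CaO: 23.11% × 250.0 = 57.78 lb
  Na2O: 10.91% × 250.0 = 27.28 lb
  TiO2: 16.47% × 250.0 = 41.18 lb
  MgO: 13.57% × 250.0 = 33.92 lb
Balance tally, oxide-wise, from the weights as reported, on the stated basis (target by target, the sums agree given rounding of the digits):
  SiO2: 42.69·0.5181 + 107.0·0.6331 = 89.86 lb (target 89.85 lb)
  CaO: 42.69·0.4788 + 66.39·0.5624 = 57.78 lb (target 57.78 lb)
  Na2O: 62.41·0.4370 = 27.27 lb (target 27.28 lb)
  TiO2: 41.58·0.9902 = 41.17 lb (target 41.18 lb)
  MgO: 107.0·0.3171 = 33.93 lb (target 33.92 lb)
The glass-mass cross-check: net batch after ignition = 250.0 lb (summing oxide targets gives 250.0 lb; with the basis standing at 250.0 lb — a pure rounding effect).
Batch total: Σ batch = 320.1 lb; Σ batch·LOI gives LOI loss = 70.06 lb; the yield ratio, glass ÷ batch: 78.11%.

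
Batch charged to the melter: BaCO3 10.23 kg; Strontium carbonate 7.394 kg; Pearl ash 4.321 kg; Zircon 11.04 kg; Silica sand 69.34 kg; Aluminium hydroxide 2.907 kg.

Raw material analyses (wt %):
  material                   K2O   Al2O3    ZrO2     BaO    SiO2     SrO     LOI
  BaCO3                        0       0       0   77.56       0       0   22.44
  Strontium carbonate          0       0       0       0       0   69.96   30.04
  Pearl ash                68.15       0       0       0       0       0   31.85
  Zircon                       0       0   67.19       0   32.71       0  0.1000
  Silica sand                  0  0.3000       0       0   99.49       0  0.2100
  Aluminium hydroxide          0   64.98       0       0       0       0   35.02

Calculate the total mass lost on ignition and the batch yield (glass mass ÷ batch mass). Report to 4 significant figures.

The intermediate values are displayed rounded to four significant digits as written. Every computation maintains full float precision end to end. Each reported number undergoes a single rounding; the derived quantities are re-derived in full precision (LOI, the totals, glass mass, the six compositions, the yield) starting from the weights at 98.16 kg of glass as set out in the problem or the answer.
LOI of each material in turn:
  BaCO3: 10.23 × 0.2244 = 2.296 kg
  Strontium carbonate: 7.394 × 0.3004 = 2.221 kg
  Pearl ash: 4.321 × 0.3185 = 1.376 kg
  Zircon: 11.04 × 0.001000 = 0.01104 kg
  Silica sand: 69.34 × 0.002100 = 0.1456 kg
  Aluminium hydroxide: 2.907 × 0.3502 = 1.018 kg
Total LOI = 7.068 kg
Glass = batch − LOI = 105.2 − 7.068 = 98.16 kg

LOI loss = 7.068 kg; glass = 98.16 kg; yield = 93.28%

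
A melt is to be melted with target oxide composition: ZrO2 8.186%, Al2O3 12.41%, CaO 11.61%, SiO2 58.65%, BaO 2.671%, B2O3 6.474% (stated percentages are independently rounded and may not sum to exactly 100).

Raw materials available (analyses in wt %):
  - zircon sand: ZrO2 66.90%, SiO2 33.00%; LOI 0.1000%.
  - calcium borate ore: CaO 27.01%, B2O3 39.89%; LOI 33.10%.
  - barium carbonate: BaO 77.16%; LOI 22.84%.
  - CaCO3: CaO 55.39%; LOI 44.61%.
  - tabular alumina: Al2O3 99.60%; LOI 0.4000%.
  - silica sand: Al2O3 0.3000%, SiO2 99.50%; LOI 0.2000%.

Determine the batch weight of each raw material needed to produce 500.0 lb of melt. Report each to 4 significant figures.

Batch per 500.0 lb melt:
  zircon sand: 61.18 lb
  calcium borate ore: 81.15 lb
  barium carbonate: 17.31 lb
  CaCO3: 65.23 lb
  tabular alumina: 61.47 lb
  silica sand: 274.4 lb
Total batch = 560.7 lb; LOI loss = 60.77 lb; yield = 89.16%

Mid-chain values are shown (rounded to 4 significant digits) when written out. Every computation carries exact precision at all times; each reported figure undergoes a single rounding; the derived quantities (ignition loss, the six compositions, net glass mass, totals, yield) are recomputed at full float precision using the weight values at 500.0 lb of glass, as given in the problem or answer text.
Target masses of each oxide per 500.0 lb melt:
  ZrO2: 8.186% × 500.0 = 40.93 lb
  Al2O3: 12.41% × 500.0 = 62.05 lb
  CaO: 11.61% × 500.0 = 58.05 lb
  SiO2: 58.65% × 500.0 = 293.2 lb
  BaO: 2.671% × 500.0 = 13.36 lb
  B2O3: 6.474% × 500.0 = 32.37 lb
Verifying the oxide balance working from each reported weight, under the basis named above (oxide sums agree with the targets exact up to rounding of places):
  ZrO2: 61.18·0.6690 = 40.93 lb (target 40.93 lb)
  Al2O3: 61.47·0.9960 + 274.4·0.003000 = 62.05 lb (target 62.05 lb)
  CaO: 81.15·0.2701 + 65.23·0.5539 = 58.05 lb (target 58.05 lb)
  SiO2: 61.18·0.3300 + 274.4·0.9950 = 293.2 lb (target 293.2 lb)
  BaO: 17.31·0.7716 = 13.36 lb (target 13.36 lb)
  B2O3: 81.15·0.3989 = 32.37 lb (target 32.37 lb)
Consistency of the glass mass: total batch − LOI = 500.0 lb (the Σ of target masses is 500.0 lb; with the basis standing at 500.0 lb — differing by rounding only).
Total batch = Σ batch = 560.7 lb; the LOI term Σ batch·LOI equals 60.77 lb; yield = glass ÷ total batch = 89.16%.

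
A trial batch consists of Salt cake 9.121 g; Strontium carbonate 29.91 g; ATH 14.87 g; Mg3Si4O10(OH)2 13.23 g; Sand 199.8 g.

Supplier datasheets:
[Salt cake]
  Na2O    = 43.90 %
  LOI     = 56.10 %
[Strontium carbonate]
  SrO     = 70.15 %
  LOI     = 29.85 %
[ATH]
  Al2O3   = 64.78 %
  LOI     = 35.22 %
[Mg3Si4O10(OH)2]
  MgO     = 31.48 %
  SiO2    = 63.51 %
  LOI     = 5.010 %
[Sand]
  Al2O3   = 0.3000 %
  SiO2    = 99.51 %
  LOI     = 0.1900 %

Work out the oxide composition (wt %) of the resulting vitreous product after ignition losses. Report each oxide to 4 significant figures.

Glass mass = 246.6 g (batch 266.9 − LOI 20.32).
Composition: Na2O 1.624%, SrO 8.508%, Al2O3 4.149%, MgO 1.689%, SiO2 84.03%

Every computation maintains full float precision end to end; working values are shown rounded to four significant digits between the steps; exactly one rounding is applied to every reported value — derived quantities, including glass mass, totals, five oxide percentages, yield, ignition loss, are computed from the weighed amounts for 246.6 g of glass in full precision as written in problem or answer.
Oxide-by-oxide delivered mass:
  Na2O: 9.121·0.4390 = 4.004 g
  SrO: 29.91·0.7015 = 20.98 g
  Al2O3: 14.87·0.6478 + 199.8·0.003000 = 10.23 g
  MgO: 13.23·0.3148 = 4.165 g
  SiO2: 13.23·0.6351 + 199.8·0.9951 = 207.2 g
LOI: 9.121·0.5610 + 29.91·0.2985 + 14.87·0.3522 + 13.23·0.05010 + 199.8·0.001900 = 20.32 g
Glass mass = batch − LOI = 266.9 − 20.32 = 246.6 g (consistent with Σ oxide mass)
each wt % is 100 × oxide ÷ glass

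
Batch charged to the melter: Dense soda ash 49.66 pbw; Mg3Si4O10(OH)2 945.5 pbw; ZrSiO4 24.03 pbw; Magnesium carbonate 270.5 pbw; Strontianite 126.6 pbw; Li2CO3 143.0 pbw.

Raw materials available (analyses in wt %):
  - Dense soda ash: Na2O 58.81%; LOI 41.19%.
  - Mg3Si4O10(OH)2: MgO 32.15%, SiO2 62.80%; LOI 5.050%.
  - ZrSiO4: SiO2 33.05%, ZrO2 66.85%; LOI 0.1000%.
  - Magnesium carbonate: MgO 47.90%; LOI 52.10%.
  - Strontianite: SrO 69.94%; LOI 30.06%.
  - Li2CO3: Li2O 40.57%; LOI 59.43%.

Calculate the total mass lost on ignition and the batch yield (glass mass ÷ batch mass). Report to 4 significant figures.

In-progress results are printed rounded to 4 significant digits within the worked lines; the working math holds exact precision through every step; each reported result is rounded exactly once — all derived quantities are recomputed starting from the weights per 1227 pbw of glass in exact precision (the totals, yield, net glass mass, six oxide percentages, LOI), exactly as printed in either problem or answer.
Each material's LOI contribution:
  Dense soda ash: 49.66 × 0.4119 = 20.45 pbw
  Mg3Si4O10(OH)2: 945.5 × 0.05050 = 47.75 pbw
  ZrSiO4: 24.03 × 0.001000 = 0.02403 pbw
  Magnesium carbonate: 270.5 × 0.5210 = 140.9 pbw
  Strontianite: 126.6 × 0.3006 = 38.06 pbw
  Li2CO3: 143.0 × 0.5943 = 84.98 pbw
Total LOI = 332.2 pbw
Glass = batch − LOI = 1559 − 332.2 = 1227 pbw

LOI loss = 332.2 pbw; glass = 1227 pbw; yield = 78.70%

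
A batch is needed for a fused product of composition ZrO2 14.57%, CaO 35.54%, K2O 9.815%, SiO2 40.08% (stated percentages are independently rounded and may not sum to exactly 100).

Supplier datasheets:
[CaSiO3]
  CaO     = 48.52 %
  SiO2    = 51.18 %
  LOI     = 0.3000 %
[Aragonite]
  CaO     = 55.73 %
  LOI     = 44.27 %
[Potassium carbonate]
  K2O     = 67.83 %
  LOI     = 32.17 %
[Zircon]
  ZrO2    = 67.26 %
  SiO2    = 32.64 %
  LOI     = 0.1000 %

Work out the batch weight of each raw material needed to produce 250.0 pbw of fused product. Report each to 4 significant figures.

Batch per 250.0 pbw fused product:
  CaSiO3: 161.2 pbw
  Aragonite: 19.05 pbw
  Potassium carbonate: 36.17 pbw
  Zircon: 54.16 pbw
Total batch = 270.6 pbw; LOI loss = 20.61 pbw; yield = 92.38%

The whole derivation keeps full float precision at each step — in-progress results are displayed rounded off to 4 significant digits across the worked steps; each reported number is rounded just once; derived quantities are computed at full float precision (the yield, four oxide percentages, totals, net glass mass, LOI) starting from the weights on 250.0 pbw of glass, precisely as stated by either problem or answer.
Per-oxide target masses for 250.0 pbw fused product:
  ZrO2: 14.57% × 250.0 = 36.42 pbw
  CaO: 35.54% × 250.0 = 88.85 pbw
  K2O: 9.815% × 250.0 = 24.54 pbw
  SiO2: 40.08% × 250.0 = 100.2 pbw
Oxide-by-oxide audit on the weights just shown, for the quoted basis mass (target by target, the sums agree net of answer rounding effects):
  ZrO2: 54.16·0.6726 = 36.43 pbw (target 36.42 pbw)
  CaO: 161.2·0.4852 + 19.05·0.5573 = 88.83 pbw (target 88.85 pbw)
  K2O: 36.17·0.6783 = 24.53 pbw (target 24.54 pbw)
  SiO2: 161.2·0.5118 + 54.16·0.3264 = 100.2 pbw (target 100.2 pbw)
Glass-mass bookkeeping: total charge less LOI = 250.0 pbw (oxide target masses add up to 250.0 pbw; stated basis 250.0 pbw — rounding explains the deltas).
Whole-batch sum: Σ batch = 270.6 pbw; Σ batch·LOI gives LOI loss = 20.61 pbw; as yield: glass ÷ batch → 92.38%.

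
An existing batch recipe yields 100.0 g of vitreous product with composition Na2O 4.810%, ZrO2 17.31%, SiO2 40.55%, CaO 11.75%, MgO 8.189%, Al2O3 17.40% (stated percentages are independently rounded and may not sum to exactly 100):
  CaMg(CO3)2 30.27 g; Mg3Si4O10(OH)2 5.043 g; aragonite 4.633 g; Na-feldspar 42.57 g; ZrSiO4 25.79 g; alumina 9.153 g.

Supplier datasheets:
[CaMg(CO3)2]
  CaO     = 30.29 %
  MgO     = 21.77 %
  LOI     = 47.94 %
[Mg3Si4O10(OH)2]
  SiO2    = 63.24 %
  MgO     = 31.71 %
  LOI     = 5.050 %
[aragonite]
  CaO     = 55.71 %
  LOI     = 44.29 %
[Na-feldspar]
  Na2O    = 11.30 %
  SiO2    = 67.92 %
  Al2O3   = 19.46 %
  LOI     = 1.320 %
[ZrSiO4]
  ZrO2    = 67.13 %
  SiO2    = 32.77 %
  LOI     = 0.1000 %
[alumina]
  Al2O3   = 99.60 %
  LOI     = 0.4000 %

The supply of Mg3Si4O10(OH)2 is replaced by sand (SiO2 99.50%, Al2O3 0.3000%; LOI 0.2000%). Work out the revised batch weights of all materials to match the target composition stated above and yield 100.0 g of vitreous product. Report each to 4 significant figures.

Revised batch per 100.0 g vitreous product:
  CaMg(CO3)2: 37.62 g
  sand: 3.205 g
  aragonite: 0.6392 g
  Na-feldspar: 42.57 g
  ZrSiO4: 25.79 g
  alumina: 9.144 g
Total batch = 119.0 g; LOI loss = 18.95 g

Values along the way appear (rounded to 4 significant figures) alongside each step — all internal work carries exact precision from first step to last. Every reported figure takes just one rounding. The derived quantities are re-derived starting from the weights at 100.0 g of glass at exact precision (the six compositions, totals, yield, LOI, net glass mass) as they appear in the problem or the answer.
The oxide mass targets at 100.0 g vitreous product:
  Na2O: 4.810% × 100.0 = 4.810 g
  ZrO2: 17.31% × 100.0 = 17.31 g
  SiO2: 40.55% × 100.0 = 40.55 g
  CaO: 11.75% × 100.0 = 11.75 g
  MgO: 8.189% × 100.0 = 8.189 g
  Al2O3: 17.40% × 100.0 = 17.40 g
Sums-versus-targets review given the weights on record, at the basis given (sums match the target masses modulo rounding of the values):
  Na2O: 42.57·0.1130 = 4.810 g (target 4.810 g)
  ZrO2: 25.79·0.6713 = 17.31 g (target 17.31 g)
  SiO2: 3.205·0.9950 + 42.57·0.6792 + 25.79·0.3277 = 40.55 g (target 40.55 g)
  CaO: 37.62·0.3029 + 0.6392·0.5571 = 11.75 g (target 11.75 g)
  MgO: 37.62·0.2177 = 8.190 g (target 8.189 g)
  Al2O3: 3.205·0.003000 + 42.57·0.1946 + 9.144·0.9960 = 17.40 g (target 17.40 g)
Consistency of the glass mass: batch Σ − ignition loss = 100.0 g (targets for the oxides total 100.0 g; against the stated basis, 100.0 g — gaps are rounding artifacts).
Total batch = Σ batch = 119.0 g; LOI loss = Σ batch·LOI = 18.95 g; as yield: glass ÷ batch → 84.07%.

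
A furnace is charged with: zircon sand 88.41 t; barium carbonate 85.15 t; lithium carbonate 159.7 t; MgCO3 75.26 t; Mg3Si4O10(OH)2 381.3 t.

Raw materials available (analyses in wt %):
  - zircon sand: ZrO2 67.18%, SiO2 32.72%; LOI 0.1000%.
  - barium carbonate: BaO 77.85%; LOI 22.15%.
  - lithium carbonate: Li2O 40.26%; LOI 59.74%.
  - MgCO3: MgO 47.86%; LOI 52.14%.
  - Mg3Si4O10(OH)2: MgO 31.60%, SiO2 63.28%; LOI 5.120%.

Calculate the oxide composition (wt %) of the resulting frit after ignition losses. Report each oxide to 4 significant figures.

All internal work runs at full float precision all the way through — intermediates appear, rounded to four significant digits, across the worked steps. A single rounding completes each reported number. All derived quantities (LOI, five oxide percentages, net glass mass, totals, the yield) are re-derived using the weight values per 616.7 t of glass at full float precision as set out in the problem or answer text.
Delivered oxide masses:
  MgO: 75.26·0.4786 + 381.3·0.3160 = 156.5 t
  Li2O: 159.7·0.4026 = 64.30 t
  BaO: 85.15·0.7785 = 66.29 t
  ZrO2: 88.41·0.6718 = 59.39 t
  SiO2: 88.41·0.3272 + 381.3·0.6328 = 270.2 t
LOI: 88.41·0.001000 + 85.15·0.2215 + 159.7·0.5974 + 75.26·0.5214 + 381.3·0.05120 = 173.1 t
Glass mass = batch − LOI = 789.8 − 173.1 = 616.7 t (matching Σ of the oxides)
percent by weight: oxide/glass ×100

Glass mass = 616.7 t (batch 789.8 − LOI 173.1).
Composition: MgO 25.38%, Li2O 10.43%, BaO 10.75%, ZrO2 9.631%, SiO2 43.82%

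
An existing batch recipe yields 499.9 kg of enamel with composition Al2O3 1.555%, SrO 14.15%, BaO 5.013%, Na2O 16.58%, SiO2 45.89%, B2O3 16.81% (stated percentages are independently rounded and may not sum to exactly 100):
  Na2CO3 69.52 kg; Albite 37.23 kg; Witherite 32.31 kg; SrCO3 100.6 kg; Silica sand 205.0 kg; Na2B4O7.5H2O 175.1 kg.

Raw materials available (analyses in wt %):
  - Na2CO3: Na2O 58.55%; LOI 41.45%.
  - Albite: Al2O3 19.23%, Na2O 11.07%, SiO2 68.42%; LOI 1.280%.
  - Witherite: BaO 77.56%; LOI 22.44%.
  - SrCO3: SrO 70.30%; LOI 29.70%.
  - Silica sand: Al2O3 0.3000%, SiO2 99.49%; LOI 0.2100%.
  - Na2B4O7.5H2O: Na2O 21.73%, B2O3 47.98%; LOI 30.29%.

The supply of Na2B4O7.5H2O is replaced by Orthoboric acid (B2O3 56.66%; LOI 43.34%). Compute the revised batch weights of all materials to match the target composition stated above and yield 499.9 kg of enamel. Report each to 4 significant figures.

Revised batch per 499.9 kg enamel:
  Na2CO3: 134.5 kg
  Albite: 37.23 kg
  Witherite: 32.31 kg
  SrCO3: 100.6 kg
  Silica sand: 205.0 kg
  Orthoboric acid: 148.3 kg
Total batch = 657.9 kg; LOI loss = 158.1 kg

Full float precision is maintained at each step — values along the way are displayed rounded off to 4 significant figures across the worked steps; each reported result sees exactly one rounding. The derived quantities (yield, net glass mass, the totals, the six compositions, ignition loss) are carried in exact precision starting from the weights per 499.9 kg of glass, exactly as printed in either problem or answer.
The oxide mass targets at 499.9 kg enamel:
  Al2O3: 1.555% × 499.9 = 7.773 kg
  SrO: 14.15% × 499.9 = 70.74 kg
  BaO: 5.013% × 499.9 = 25.06 kg
  Na2O: 16.58% × 499.9 = 82.88 kg
  SiO2: 45.89% × 499.9 = 229.4 kg
  B2O3: 16.81% × 499.9 = 84.03 kg
Sums-versus-targets review using the reported weights, against the basis in use (oxide sums agree with the targets exact up to rounding of places):
  Al2O3: 37.23·0.1923 + 205.0·0.003000 = 7.774 kg (target 7.773 kg)
  SrO: 100.6·0.7030 = 70.72 kg (target 70.74 kg)
  BaO: 32.31·0.7756 = 25.06 kg (target 25.06 kg)
  Na2O: 134.5·0.5855 + 37.23·0.1107 = 82.87 kg (target 82.88 kg)
  SiO2: 37.23·0.6842 + 205.0·0.9949 = 229.4 kg (target 229.4 kg)
  B2O3: 148.3·0.5666 = 84.03 kg (target 84.03 kg)
Glass-mass bookkeeping: whole batch net of LOI = 499.9 kg (targets for the oxides total 499.9 kg; stated basis 499.9 kg — rounding explains the deltas).
Batch grand total — Σ batch = 657.9 kg; LOI loss = Σ batch·LOI = 158.1 kg; as yield: glass ÷ batch → 75.98%.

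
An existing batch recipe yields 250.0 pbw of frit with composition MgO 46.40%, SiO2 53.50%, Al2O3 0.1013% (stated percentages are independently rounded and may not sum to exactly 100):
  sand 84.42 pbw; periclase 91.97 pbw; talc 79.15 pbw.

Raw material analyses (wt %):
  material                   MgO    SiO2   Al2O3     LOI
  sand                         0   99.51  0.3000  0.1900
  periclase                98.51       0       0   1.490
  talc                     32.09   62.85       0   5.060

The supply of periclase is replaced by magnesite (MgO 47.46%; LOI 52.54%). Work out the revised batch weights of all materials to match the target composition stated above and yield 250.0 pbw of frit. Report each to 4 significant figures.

Revised batch per 250.0 pbw frit:
  sand: 84.42 pbw
  magnesite: 190.9 pbw
  talc: 79.15 pbw
Total batch = 354.5 pbw; LOI loss = 104.5 pbw

Full float precision is carried at each step; the intermediate values are displayed, rounded to four significant figures, across the worked steps. Exactly one rounding is applied to each reported value — the derived quantities are recomputed in exact precision (three oxide percentages, the yield, totals, ignition loss, glass mass) using the weight values at 250.0 pbw of glass exactly as printed in problem or answer.
The oxide mass targets at 250.0 pbw frit:
  MgO: 46.40% × 250.0 = 116.0 pbw
  SiO2: 53.50% × 250.0 = 133.8 pbw
  Al2O3: 0.1013% × 250.0 = 0.2532 pbw
Mass-balance tally per oxide working from each reported weight, against the basis in use (target by target, the sums agree inside rounding margins):
  MgO: 190.9·0.4746 + 79.15·0.3209 = 116.0 pbw (target 116.0 pbw)
  SiO2: 84.42·0.9951 + 79.15·0.6285 = 133.8 pbw (target 133.8 pbw)
  Al2O3: 84.42·0.003000 = 0.2533 pbw (target 0.2532 pbw)
Auditing the glass mass value: batch Σ − ignition loss = 250.0 pbw (the targets, summed, come to 250.0 pbw; versus the stated basis of 250.0 pbw — gaps are rounding artifacts).
Total batch = Σ batch = 354.5 pbw; Σ batch·LOI gives LOI loss = 104.5 pbw; yield, glass over the total, = 70.53%.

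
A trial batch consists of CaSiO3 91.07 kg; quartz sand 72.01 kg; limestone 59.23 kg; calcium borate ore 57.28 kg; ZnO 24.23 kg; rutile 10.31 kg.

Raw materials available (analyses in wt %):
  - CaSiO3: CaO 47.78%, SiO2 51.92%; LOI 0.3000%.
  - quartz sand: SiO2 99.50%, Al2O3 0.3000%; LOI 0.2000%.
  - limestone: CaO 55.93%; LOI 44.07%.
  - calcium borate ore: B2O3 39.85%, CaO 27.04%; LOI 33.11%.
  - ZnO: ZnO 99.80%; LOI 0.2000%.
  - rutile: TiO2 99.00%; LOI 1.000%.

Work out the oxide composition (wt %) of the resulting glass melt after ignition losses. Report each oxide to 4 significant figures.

Intermediates are shown rounded to four significant figures when written out. Each numeric step holds full float precision from first step to last — a single rounding yields every reported result. The derived quantities (the yield, the six compositions, ignition loss, the totals, net glass mass) are re-derived from the batch weights on 268.5 kg of glass at full precision, exactly as printed in the question or the answer.
What the batch supplies per oxide:
  B2O3: 57.28·0.3985 = 22.83 kg
  CaO: 91.07·0.4778 + 59.23·0.5593 + 57.28·0.2704 = 92.13 kg
  ZnO: 24.23·0.9980 = 24.18 kg
  SiO2: 91.07·0.5192 + 72.01·0.9950 = 118.9 kg
  Al2O3: 72.01·0.003000 = 0.2160 kg
  TiO2: 10.31·0.9900 = 10.21 kg
LOI: 91.07·0.003000 + 72.01·0.002000 + 59.23·0.4407 + 57.28·0.3311 + 24.23·0.002000 + 10.31·0.01000 = 45.64 kg
Glass mass = batch − LOI = 314.1 − 45.64 = 268.5 kg (equal to the oxide-mass sum)
oxide / glass × 100 gives the wt %

Glass mass = 268.5 kg (batch 314.1 − LOI 45.64).
Composition: B2O3 8.502%, CaO 34.31%, ZnO 9.006%, SiO2 44.30%, Al2O3 0.08046%, TiO2 3.802%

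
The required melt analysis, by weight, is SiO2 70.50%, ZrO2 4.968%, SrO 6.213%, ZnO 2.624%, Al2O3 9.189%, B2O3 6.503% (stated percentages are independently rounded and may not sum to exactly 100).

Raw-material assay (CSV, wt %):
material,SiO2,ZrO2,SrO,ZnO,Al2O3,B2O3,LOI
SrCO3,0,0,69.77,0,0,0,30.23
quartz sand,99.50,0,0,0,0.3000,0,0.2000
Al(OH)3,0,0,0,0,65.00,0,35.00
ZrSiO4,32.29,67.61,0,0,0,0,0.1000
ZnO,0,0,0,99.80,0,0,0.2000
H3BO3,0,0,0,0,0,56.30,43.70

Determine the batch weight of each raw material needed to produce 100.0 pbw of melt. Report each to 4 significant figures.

All internal work carries full precision throughout; working values are shown, rounded to four significant figures, in the printout. Each reported number takes just one rounding; derived quantities (LOI, yield, the six compositions, the totals, glass mass) are rebuilt using the weight values at 100.0 pbw of glass at full float precision as quoted within either problem or answer.
Oxide-by-oxide targets in 100.0 pbw melt:
  SiO2: 70.50% × 100.0 = 70.50 pbw
  ZrO2: 4.968% × 100.0 = 4.968 pbw
  SrO: 6.213% × 100.0 = 6.213 pbw
  ZnO: 2.624% × 100.0 = 2.624 pbw
  Al2O3: 9.189% × 100.0 = 9.189 pbw
  B2O3: 6.503% × 100.0 = 6.503 pbw
Mass-balance tally per oxide working from each reported weight, at the basis given (each sum matches its target mass net of answer rounding effects):
  SiO2: 68.47·0.9950 + 7.348·0.3229 = 70.50 pbw (target 70.50 pbw)
  ZrO2: 7.348·0.6761 = 4.968 pbw (target 4.968 pbw)
  SrO: 8.905·0.6977 = 6.213 pbw (target 6.213 pbw)
  ZnO: 2.629·0.9980 = 2.624 pbw (target 2.624 pbw)
  Al2O3: 68.47·0.003000 + 13.82·0.6500 = 9.188 pbw (target 9.189 pbw)
  B2O3: 11.55·0.5630 = 6.503 pbw (target 6.503 pbw)
Glass-mass closure: Σ batch − LOI loss = 100.0 pbw (the Σ of target masses is 100.0 pbw; stated basis 100.0 pbw — rounding explains the deltas).
Whole-batch sum: Σ batch = 112.7 pbw; LOI removed, Σ of batch·LOI: 12.73 pbw; yield = glass ÷ total batch = 88.71%.

Batch per 100.0 pbw melt:
  SrCO3: 8.905 pbw
  quartz sand: 68.47 pbw
  Al(OH)3: 13.82 pbw
  ZrSiO4: 7.348 pbw
  ZnO: 2.629 pbw
  H3BO3: 11.55 pbw
Total batch = 112.7 pbw; LOI loss = 12.73 pbw; yield = 88.71%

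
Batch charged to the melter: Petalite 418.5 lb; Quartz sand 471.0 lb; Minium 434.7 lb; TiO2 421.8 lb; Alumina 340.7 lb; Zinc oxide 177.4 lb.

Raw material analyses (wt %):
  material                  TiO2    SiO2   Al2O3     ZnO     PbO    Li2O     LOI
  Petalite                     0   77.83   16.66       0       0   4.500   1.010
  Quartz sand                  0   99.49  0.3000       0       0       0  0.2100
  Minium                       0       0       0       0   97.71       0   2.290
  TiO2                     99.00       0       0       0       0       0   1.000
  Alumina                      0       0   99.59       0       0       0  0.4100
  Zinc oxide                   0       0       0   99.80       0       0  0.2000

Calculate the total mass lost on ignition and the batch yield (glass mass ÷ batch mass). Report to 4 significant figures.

LOI loss = 21.14 lb; glass = 2243 lb; yield = 99.07%

All arithmetic maintains full precision in all steps. Mid-chain values are shown (rounded to 4 significant figures) between the steps. A single rounding produces each reported number — the derived quantities, including totals, the yield, glass mass, the six compositions, ignition loss, are recomputed from the weighed amounts on 2243 lb of glass in exact precision exactly as printed in question or answer.
Per-material ignition loss:
  Petalite: 418.5 × 0.01010 = 4.227 lb
  Quartz sand: 471.0 × 0.002100 = 0.9891 lb
  Minium: 434.7 × 0.02290 = 9.955 lb
  TiO2: 421.8 × 0.01000 = 4.218 lb
  Alumina: 340.7 × 0.004100 = 1.397 lb
  Zinc oxide: 177.4 × 0.002000 = 0.3548 lb
Total LOI = 21.14 lb
Glass = batch − LOI = 2264 − 21.14 = 2243 lb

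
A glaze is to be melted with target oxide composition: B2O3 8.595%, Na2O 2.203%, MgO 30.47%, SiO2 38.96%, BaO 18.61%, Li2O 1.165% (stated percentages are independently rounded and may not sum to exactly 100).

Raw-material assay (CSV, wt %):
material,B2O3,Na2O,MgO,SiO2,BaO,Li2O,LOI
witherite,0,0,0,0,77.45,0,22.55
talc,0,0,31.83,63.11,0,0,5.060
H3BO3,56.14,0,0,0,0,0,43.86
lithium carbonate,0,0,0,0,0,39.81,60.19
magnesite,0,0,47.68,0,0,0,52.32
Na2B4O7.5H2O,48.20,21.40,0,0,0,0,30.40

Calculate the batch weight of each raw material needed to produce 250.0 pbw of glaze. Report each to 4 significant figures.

Batch per 250.0 pbw glaze:
  witherite: 60.07 pbw
  talc: 154.3 pbw
  H3BO3: 16.18 pbw
  lithium carbonate: 7.316 pbw
  magnesite: 56.73 pbw
  Na2B4O7.5H2O: 25.74 pbw
Total batch = 320.3 pbw; LOI loss = 70.36 pbw; yield = 78.04%

All arithmetic keeps full precision from start to finish; the intermediate values are displayed rounded off to 4 significant digits between the steps. Each reported result is rounded a single time — all derived quantities, which include the six compositions, the totals, glass mass, the yield, LOI, are carried in full float precision, as written in either problem or answer, from the batch weights per 250.0 pbw of glass.
Target oxide masses per 250.0 pbw glaze:
  B2O3: 8.595% × 250.0 = 21.49 pbw
  Na2O: 2.203% × 250.0 = 5.508 pbw
  MgO: 30.47% × 250.0 = 76.18 pbw
  SiO2: 38.96% × 250.0 = 97.40 pbw
  BaO: 18.61% × 250.0 = 46.52 pbw
  Li2O: 1.165% × 250.0 = 2.912 pbw
Balance tally, oxide-wise, working from each reported weight, on the stated basis (oxide sums agree with the targets once rounding is allowed for):
  B2O3: 16.18·0.5614 + 25.74·0.4820 = 21.49 pbw (target 21.49 pbw)
  Na2O: 25.74·0.2140 = 5.508 pbw (target 5.508 pbw)
  MgO: 154.3·0.3183 + 56.73·0.4768 = 76.16 pbw (target 76.18 pbw)
  SiO2: 154.3·0.6311 = 97.38 pbw (target 97.40 pbw)
  BaO: 60.07·0.7745 = 46.52 pbw (target 46.52 pbw)
  Li2O: 7.316·0.3981 = 2.912 pbw (target 2.912 pbw)
Mass balance on the glass: total batch − LOI = 250.0 pbw (per-oxide target masses sum to 250.0 pbw; with the basis standing at 250.0 pbw — a pure rounding effect).
Batch grand total — Σ batch = 320.3 pbw; loss to ignition Σ batch·LOI = 70.36 pbw; glass ÷ batch gives a yield of 78.04%.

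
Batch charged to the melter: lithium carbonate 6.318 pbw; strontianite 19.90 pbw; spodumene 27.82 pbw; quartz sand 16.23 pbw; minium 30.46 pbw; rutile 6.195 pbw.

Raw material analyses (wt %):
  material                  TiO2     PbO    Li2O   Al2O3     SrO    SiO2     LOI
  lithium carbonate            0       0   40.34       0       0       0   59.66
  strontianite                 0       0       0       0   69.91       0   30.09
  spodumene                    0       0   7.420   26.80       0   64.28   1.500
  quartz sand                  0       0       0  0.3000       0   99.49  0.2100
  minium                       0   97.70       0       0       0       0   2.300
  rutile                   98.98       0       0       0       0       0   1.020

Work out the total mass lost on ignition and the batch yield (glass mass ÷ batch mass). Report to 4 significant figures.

Mid-chain values are printed (rounded to 4 significant figures) between the steps; every computation runs at full precision from start to finish; each reported result takes exactly one rounding. All derived quantities are carried starting from the weights on 95.95 pbw of glass at exact precision (yield, totals, the six compositions, net glass mass, LOI), as set out in problem or answer.
LOI of each material in turn:
  lithium carbonate: 6.318 × 0.5966 = 3.769 pbw
  strontianite: 19.90 × 0.3009 = 5.988 pbw
  spodumene: 27.82 × 0.01500 = 0.4173 pbw
  quartz sand: 16.23 × 0.002100 = 0.03408 pbw
  minium: 30.46 × 0.02300 = 0.7006 pbw
  rutile: 6.195 × 0.01020 = 0.06319 pbw
Total LOI = 10.97 pbw
Glass = batch − LOI = 106.9 − 10.97 = 95.95 pbw

LOI loss = 10.97 pbw; glass = 95.95 pbw; yield = 89.74%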